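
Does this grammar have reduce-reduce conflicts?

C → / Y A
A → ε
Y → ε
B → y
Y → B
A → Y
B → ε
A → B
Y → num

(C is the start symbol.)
Augment with C' → C and build the canonical LR(0) collection (I0 = CLOSURE({[C' → . C]}), then GOTO on every symbol after a dot until no new states appear). It has 10 states:
  I0: { [C → . / Y A], [C' → . C] }  — shift
  I1: { [B → . y], [B → .], [C → / . Y A], [Y → . B], [Y → . num], [Y → .] }  — shift, 2 reduces
  I2: { [C' → C .] }  — accept
  I3: { [Y → B .] }  — reduce
  I4: { [A → . B], [A → . Y], [A → .], [B → . y], [B → .], [C → / Y . A], [Y → . B], [Y → . num], [Y → .] }  — shift, 3 reduces
  I5: { [Y → num .] }  — reduce
  I6: { [B → y .] }  — reduce
  I7: { [C → / Y A .] }  — reduce
  I8: { [A → B .], [Y → B .] }  — 2 reduces
  I9: { [A → Y .] }  — reduce

I1 contains complete items [B → .], [Y → .] — reduce-reduce conflict.
I4 contains complete items [A → .], [B → .], [Y → .] — reduce-reduce conflict.
I8 contains complete items [A → B .], [Y → B .] — reduce-reduce conflict.

Answer: Yes — I1: [B → .] vs [Y → .]; I4: [A → .] vs [B → .]; I8: [A → B .] vs [Y → B .]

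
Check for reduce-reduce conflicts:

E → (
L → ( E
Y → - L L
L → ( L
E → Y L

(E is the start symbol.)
No reduce-reduce conflicts

A reduce-reduce conflict occurs when an LR(0) state has two complete items [A → α .] and [B → β .] — both call for a reduction, and with no lookahead the parser cannot choose between them.

Augment with E' → E and build the canonical LR(0) collection (I0 = CLOSURE({[E' → . E]}), then GOTO on every symbol after a dot until no new states appear). It has 12 states:
  I0: { [E → . (], [E → . Y L], [E' → . E], [Y → . - L L] }  — shift
  I1: { [E → ( .] }  — reduce
  I2: { [L → . ( E], [L → . ( L], [Y → - . L L] }  — shift
  I3: { [E' → E .] }  — accept
  I4: { [E → Y . L], [L → . ( E], [L → . ( L] }  — shift
  I5: { [E → . (], [E → . Y L], [L → ( . E], [L → ( . L], [L → . ( E], [L → . ( L], [Y → . - L L] }  — shift
  I6: { [E → Y L .] }  — reduce
  I7: { [E → ( .], [E → . (], [E → . Y L], [L → ( . E], [L → ( . L], [L → . ( E], [L → . ( L], [Y → . - L L] }  — shift, reduce
  I8: { [L → ( E .] }  — reduce
  I9: { [L → ( L .] }  — reduce
  I10: { [L → . ( E], [L → . ( L], [Y → - L . L] }  — shift
  I11: { [Y → - L L .] }  — reduce

No state contains more than one complete item.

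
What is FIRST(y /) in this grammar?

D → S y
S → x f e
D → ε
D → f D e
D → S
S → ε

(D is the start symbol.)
{ 'y' }

To compute FIRST(y /), process the symbols left to right:
Symbol y is a terminal. Add 'y' and stop.
FIRST(y /) = { 'y' }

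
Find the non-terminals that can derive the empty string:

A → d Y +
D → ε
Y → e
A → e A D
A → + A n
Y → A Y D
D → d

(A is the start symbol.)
A non-terminal is nullable if it can derive ε (the empty string): either it has an ε-production, or it has a production whose right-hand side consists entirely of nullable non-terminals.

ε-productions: D → ε
So D is immediately nullable.
No further non-terminal can be added: every production for the remaining non-terminals contains a terminal or a non-nullable non-terminal.
Nullable = { 'D' }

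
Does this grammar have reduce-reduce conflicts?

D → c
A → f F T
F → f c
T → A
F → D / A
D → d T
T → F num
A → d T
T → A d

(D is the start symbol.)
A reduce-reduce conflict occurs when an LR(0) state has two complete items [A → α .] and [B → β .] — both call for a reduction, and with no lookahead the parser cannot choose between them.

Augment with D' → D and build the canonical LR(0) collection (I0 = CLOSURE({[D' → . D]}), then GOTO on every symbol after a dot until no new states appear). It has 23 states:
  I0: { [D → . c], [D → . d T], [D' → . D] }  — shift
  I1: { [D' → D .] }  — accept
  I2: { [D → c .] }  — reduce
  I3: { [A → . d T], [A → . f F T], [D → . c], [D → . d T], [D → d . T], [F → . D / A], [F → . f c], [T → . A d], [T → . A], [T → . F num] }  — shift
  I4: { [T → A . d], [T → A .] }  — shift, reduce
  I5: { [F → D . / A] }  — shift
  I6: { [T → F . num] }  — shift
  I7: { [D → d T .] }  — reduce
  I8: { [A → . d T], [A → . f F T], [A → d . T], [D → . c], [D → . d T], [D → d . T], [F → . D / A], [F → . f c], [T → . A d], [T → . A], [T → . F num] }  — shift
  I9: { [A → f . F T], [D → . c], [D → . d T], [F → . D / A], [F → . f c], [F → f . c] }  — shift
  I10: { [A → . d T], [A → . f F T], [A → f F . T], [D → . c], [D → . d T], [F → . D / A], [F → . f c], [T → . A d], [T → . A], [T → . F num] }  — shift
  I11: { [D → c .], [F → f c .] }  — 2 reduces
  I12: { [F → f . c] }  — shift
  I13: { [F → f c .] }  — reduce
  I14: { [A → f F T .] }  — reduce
  I15: { [A → d T .], [D → d T .] }  — 2 reduces
  I16: { [T → F num .] }  — reduce
  I17: { [A → . d T], [A → . f F T], [F → D / . A] }  — shift
  I18: { [F → D / A .] }  — reduce
  I19: { [A → . d T], [A → . f F T], [A → d . T], [D → . c], [D → . d T], [F → . D / A], [F → . f c], [T → . A d], [T → . A], [T → . F num] }  — shift
  I20: { [A → f . F T], [D → . c], [D → . d T], [F → . D / A], [F → . f c] }  — shift
  I21: { [A → d T .] }  — reduce
  I22: { [T → A d .] }  — reduce

I11 contains complete items [D → c .], [F → f c .] — reduce-reduce conflict.
I15 contains complete items [A → d T .], [D → d T .] — reduce-reduce conflict.

Answer: Yes — I11: [D → c .] vs [F → f c .]; I15: [A → d T .] vs [D → d T .]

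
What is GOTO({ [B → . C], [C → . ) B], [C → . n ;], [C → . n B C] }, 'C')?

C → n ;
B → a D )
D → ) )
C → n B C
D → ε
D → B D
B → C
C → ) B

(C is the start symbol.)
GOTO(I, 'C') = CLOSURE({ [A → αX.β] : [A → α.Xβ] ∈ I, X = 'C' })

Items with dot before 'C', with the dot advanced:
  [B → . C] → [B → C .]
Closure adds nothing (no advanced item has the dot before a non-terminal).

GOTO = { [B → C .] }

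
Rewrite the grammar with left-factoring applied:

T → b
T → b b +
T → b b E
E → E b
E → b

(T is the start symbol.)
Left-factoring transforms A → αβ₁ | αβ₂ into A → αA' and A' → β₁ | β₂
(α is the longest common prefix among the alternatives). Repeat until
no nonterminal has two alternatives with a common prefix.

Round 1: T has alternatives sharing prefix 'b'. Introduce T': T → b T'
  Add: T' → ε
  Add: T' → b +
  Add: T' → b E

Round 2: T' has alternatives sharing prefix 'b'. Introduce T'': T' → b T''
  Add: T'' → +
  Add: T'' → E

No remaining common prefixes — done.

Resulting grammar:
T → b T'
T' → ε
T' → b T''
T'' → +
T'' → E
E → E b
E → b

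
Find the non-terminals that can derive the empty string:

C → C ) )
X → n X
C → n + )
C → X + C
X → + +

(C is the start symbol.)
None

There are no ε-productions, so no non-terminal can derive ε.
No non-terminals are nullable.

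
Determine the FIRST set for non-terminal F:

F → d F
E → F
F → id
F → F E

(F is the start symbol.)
From F → d F:
  - d is a terminal: add 'd' and stop
From F → id:
  - id is a terminal: add 'id' and stop
From F → F E:
  - F is the symbol being defined: contributes nothing new
    F is not nullable, so stop

Collecting: FIRST(F) = { 'd', 'id' }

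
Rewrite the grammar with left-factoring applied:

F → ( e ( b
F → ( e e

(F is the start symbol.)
F → ( e F'
F' → ( b
F' → e

Left-factoring transforms A → αβ₁ | αβ₂ into A → αA' and A' → β₁ | β₂
(α is the longest common prefix among the alternatives). Repeat until
no nonterminal has two alternatives with a common prefix.

Round 1: F has alternatives sharing prefix '( e'. Introduce F': F → ( e F'
  Add: F' → ( b
  Add: F' → e

No remaining common prefixes — done.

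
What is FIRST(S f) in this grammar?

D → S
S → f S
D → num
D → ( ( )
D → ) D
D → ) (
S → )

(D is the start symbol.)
{ ')', 'f' }

FIRST sets of the non-terminals involved (from the grammar, by fixed-point iteration):
  FIRST(S) = { ')', 'f' }

To compute FIRST(S f), process the symbols left to right:
Symbol S is a non-terminal. Add FIRST(S) \ {ε} = { ')', 'f' }
S is not nullable (ε ∉ FIRST(S)), so stop here.
FIRST(S f) = { ')', 'f' }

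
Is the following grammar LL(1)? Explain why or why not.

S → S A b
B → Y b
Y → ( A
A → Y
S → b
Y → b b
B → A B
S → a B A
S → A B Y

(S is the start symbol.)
No. Predict set conflict for S: { 'b' }

Relevant sets:
  FIRST(S) = { '(', 'a', 'b' }
  FIRST(A) = { '(', 'b' }
  FIRST(Y) = { '(', 'b' }

For S:
  PREDICT(S → S A b) = { '(', 'a', 'b' }
  PREDICT(S → b) = { 'b' }
  PREDICT(S → a B A) = { 'a' }
  PREDICT(S → A B Y) = { '(', 'b' }
For B:
  PREDICT(B → Y b) = { '(', 'b' }
  PREDICT(B → A B) = { '(', 'b' }
For Y:
  PREDICT(Y → '(' A) = { '(' }
  PREDICT(Y → b b) = { 'b' }
A has a single production, so nothing to check there.

Conflict found: Predict set conflict for S: { 'b' }
The grammar is NOT LL(1).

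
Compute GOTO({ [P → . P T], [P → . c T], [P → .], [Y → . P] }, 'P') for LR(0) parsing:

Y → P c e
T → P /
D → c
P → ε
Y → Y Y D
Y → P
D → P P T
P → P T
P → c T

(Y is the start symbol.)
GOTO(I, 'P') = CLOSURE({ [A → αX.β] : [A → α.Xβ] ∈ I, X = 'P' })

Items with dot before 'P', with the dot advanced:
  [P → . P T] → [P → P . T]
  [Y → . P] → [Y → P .]
Closure of the advanced items:
  [P → P . T] has the dot before T: add [T → . P /]
  [T → . P /] has the dot before P: add [P → .], [P → . P T], [P → . c T]

GOTO = { [P → . P T], [P → . c T], [P → .], [P → P . T], [T → . P /], [Y → P .] }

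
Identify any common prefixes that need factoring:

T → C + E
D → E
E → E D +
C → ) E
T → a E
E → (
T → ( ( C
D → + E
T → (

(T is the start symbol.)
Left-factoring is needed when two productions for the same non-terminal
share a common prefix on the right-hand side.

Productions for T:
  T → C + E
  T → a E
  T → ( ( C
  T → (
Productions for D:
  D → E
  D → + E
Productions for E:
  E → E D +
  E → (

Found common prefix '(' in productions for T

Answer: Yes, T has productions with common prefix '('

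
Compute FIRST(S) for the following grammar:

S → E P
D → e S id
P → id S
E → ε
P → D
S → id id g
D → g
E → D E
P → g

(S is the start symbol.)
To compute FIRST(S), examine every production with S on the left-hand side, reading each right-hand side left to right until a non-nullable symbol is reached.

FIRST sets of the other non-terminals involved (by the same procedure, iterated to a fixed point):
  FIRST(E) = { 'e', 'g', ε }
  FIRST(P) = { 'e', 'g', 'id' }

From S → E P:
  - E is a non-terminal: add FIRST(E) \ {ε} = { 'e', 'g' }
    E is nullable, so continue to the next symbol
  - P is a non-terminal: add FIRST(P) \ {ε} = { 'e', 'g', 'id' }
    P is not nullable, so stop
From S → id id g:
  - id is a terminal: add 'id' and stop

Collecting: FIRST(S) = { 'e', 'g', 'id' }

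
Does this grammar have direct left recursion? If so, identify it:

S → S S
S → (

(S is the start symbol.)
Direct left recursion occurs when N → N α for some non-terminal N (the right-hand side begins with the left-hand side itself).

S → S S: LEFT RECURSIVE (starts with S)
S → (: starts with '('

The grammar has direct left recursion on: S.

Answer: Yes, S is left-recursive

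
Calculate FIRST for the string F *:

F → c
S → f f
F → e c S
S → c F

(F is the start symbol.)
{ 'c', 'e' }

FIRST sets of the non-terminals involved (from the grammar, by fixed-point iteration):
  FIRST(F) = { 'c', 'e' }

To compute FIRST(F *), process the symbols left to right:
Symbol F is a non-terminal. Add FIRST(F) \ {ε} = { 'c', 'e' }
F is not nullable (ε ∉ FIRST(F)), so stop here.
FIRST(F *) = { 'c', 'e' }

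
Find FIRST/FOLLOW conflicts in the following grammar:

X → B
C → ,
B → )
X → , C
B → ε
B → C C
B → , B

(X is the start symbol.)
No FIRST/FOLLOW conflicts.

Nullable non-terminals: B, X.
FIRST sets used below: FIRST(C) = { ',' }, FIRST(B) = { ')', ',', ε }

B: nullable alternative(s) B → ε; FOLLOW(B) = { $ }
  B → ): FIRST \ {ε} = { ')' } — disjoint from FOLLOW(B)
  B → ε: FIRST \ {ε} = { } — this is the only nullable alternative, skip
  B → C C: FIRST \ {ε} = { ',' } — disjoint from FOLLOW(B)
  B → , B: FIRST \ {ε} = { ',' } — disjoint from FOLLOW(B)

X: nullable alternative(s) X → B; FOLLOW(X) = { $ }
  X → B: FIRST \ {ε} = { ')', ',' } — this is the only nullable alternative, skip
  X → , C: FIRST \ {ε} = { ',' } — disjoint from FOLLOW(X)

C has no nullable alternative, so no FIRST/FOLLOW check is needed there.

No FIRST/FOLLOW conflicts found.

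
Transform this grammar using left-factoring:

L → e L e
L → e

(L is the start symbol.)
L → e L'
L' → L e
L' → ε

Left-factoring transforms A → αβ₁ | αβ₂ into A → αA' and A' → β₁ | β₂
(α is the longest common prefix among the alternatives). Repeat until
no nonterminal has two alternatives with a common prefix.

Round 1: L has alternatives sharing prefix 'e'. Introduce L': L → e L'
  Add: L' → L e
  Add: L' → ε

No remaining common prefixes — done.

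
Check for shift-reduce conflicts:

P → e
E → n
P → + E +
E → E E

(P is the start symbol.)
A shift-reduce conflict occurs when an LR(0) state has both:
  - a complete (reduce) item [A → α .] (dot at the end), and
  - a shift item [B → β . c γ] (dot before a terminal).

Augment with P' → P and build the canonical LR(0) collection (I0 = CLOSURE({[P' → . P]}), then GOTO on every symbol after a dot until no new states appear). It has 8 states:
  I0: { [P → . + E +], [P → . e], [P' → . P] }  — shift
  I1: { [E → . E E], [E → . n], [P → + . E +] }  — shift
  I2: { [P' → P .] }  — accept
  I3: { [P → e .] }  — reduce
  I4: { [E → . E E], [E → . n], [E → E . E], [P → + E . +] }  — shift
  I5: { [E → n .] }  — reduce
  I6: { [P → + E + .] }  — reduce
  I7: { [E → . E E], [E → . n], [E → E . E], [E → E E .] }  — shift, reduce

I7 contains reduce item [E → E E .] and shift item [E → . n] — shift-reduce conflict.

Answer: Yes — I7: [E → E E .] vs [E → . n]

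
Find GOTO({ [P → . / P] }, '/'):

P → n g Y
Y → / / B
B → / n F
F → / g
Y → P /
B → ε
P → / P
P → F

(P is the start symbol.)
GOTO(I, '/') = CLOSURE({ [A → αX.β] : [A → α.Xβ] ∈ I, X = '/' })

Items with dot before '/', with the dot advanced:
  [P → . / P] → [P → / . P]
Closure of the advanced items:
  [P → / . P] has the dot before P: add [P → . n g Y], [P → . / P], [P → . F]
  [P → . F] has the dot before F: add [F → . / g]

GOTO = { [F → . / g], [P → . / P], [P → . F], [P → . n g Y], [P → / . P] }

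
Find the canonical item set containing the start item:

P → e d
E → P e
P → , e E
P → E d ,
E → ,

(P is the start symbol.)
First, augment the grammar with P' → P
I₀ = CLOSURE({ [P' → . P] }):
  [P' → . P] has the dot before P: add [P → . e d], [P → . , e E], [P → . E d ,]
  [P → . E d ,] has the dot before E: add [E → . P e], [E → . ,]
No further items can be added.

I₀ = { [E → . ,], [E → . P e], [P → . , e E], [P → . E d ,], [P → . e d], [P' → . P] }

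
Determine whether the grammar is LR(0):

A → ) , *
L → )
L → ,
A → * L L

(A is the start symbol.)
A grammar is LR(0) if no state in the canonical LR(0) collection has:
  - both a shift item (dot before a terminal) and a complete item (shift-reduce conflict), or
  - two or more complete items (reduce-reduce conflict; the accept item [A' → A .] counts as a complete item here).

Augment with A' → A and build the canonical LR(0) collection (I0 = CLOSURE({[A' → . A]}), then GOTO on every symbol after a dot until no new states appear). It has 10 states:
  I0: { [A → . ) , *], [A → . * L L], [A' → . A] }  — shift
  I1: { [A → ) . , *] }  — shift
  I2: { [A → * . L L], [L → . )], [L → . ,] }  — shift
  I3: { [A' → A .] }  — accept
  I4: { [L → ) .] }  — reduce
  I5: { [L → , .] }  — reduce
  I6: { [A → * L . L], [L → . )], [L → . ,] }  — shift
  I7: { [A → * L L .] }  — reduce
  I8: { [A → ) , . *] }  — shift
  I9: { [A → ) , * .] }  — reduce

Every state is either a pure shift/goto state or contains exactly one complete item and nothing to shift — no conflicts. The grammar is LR(0).

Answer: Yes, the grammar is LR(0)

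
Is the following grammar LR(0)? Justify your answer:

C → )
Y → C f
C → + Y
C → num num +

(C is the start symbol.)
A grammar is LR(0) if no state in the canonical LR(0) collection has:
  - both a shift item (dot before a terminal) and a complete item (shift-reduce conflict), or
  - two or more complete items (reduce-reduce conflict; the accept item [C' → C .] counts as a complete item here).

Augment with C' → C and build the canonical LR(0) collection (I0 = CLOSURE({[C' → . C]}), then GOTO on every symbol after a dot until no new states appear). It has 10 states:
  I0: { [C → . )], [C → . + Y], [C → . num num +], [C' → . C] }  — shift
  I1: { [C → ) .] }  — reduce
  I2: { [C → + . Y], [C → . )], [C → . + Y], [C → . num num +], [Y → . C f] }  — shift
  I3: { [C' → C .] }  — accept
  I4: { [C → num . num +] }  — shift
  I5: { [C → num num . +] }  — shift
  I6: { [C → num num + .] }  — reduce
  I7: { [Y → C . f] }  — shift
  I8: { [C → + Y .] }  — reduce
  I9: { [Y → C f .] }  — reduce

Every state is either a pure shift/goto state or contains exactly one complete item and nothing to shift — no conflicts. The grammar is LR(0).

Answer: Yes, the grammar is LR(0)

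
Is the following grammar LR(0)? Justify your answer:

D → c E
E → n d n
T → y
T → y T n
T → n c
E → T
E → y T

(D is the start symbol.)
Augment with D' → D and build the canonical LR(0) collection (I0 = CLOSURE({[D' → . D]}), then GOTO on every symbol after a dot until no new states appear). It has 15 states:
  I0: { [D → . c E], [D' → . D] }  — shift
  I1: { [D' → D .] }  — accept
  I2: { [D → c . E], [E → . T], [E → . n d n], [E → . y T], [T → . n c], [T → . y T n], [T → . y] }  — shift
  I3: { [D → c E .] }  — reduce
  I4: { [E → T .] }  — reduce
  I5: { [E → n . d n], [T → n . c] }  — shift
  I6: { [E → y . T], [T → . n c], [T → . y T n], [T → . y], [T → y . T n], [T → y .] }  — shift, reduce
  I7: { [E → y T .], [T → y T . n] }  — shift, reduce
  I8: { [T → n . c] }  — shift
  I9: { [T → . n c], [T → . y T n], [T → . y], [T → y . T n], [T → y .] }  — shift, reduce
  I10: { [T → y T . n] }  — shift
  I11: { [T → y T n .] }  — reduce
  I12: { [T → n c .] }  — reduce
  I13: { [E → n d . n] }  — shift
  I14: { [E → n d n .] }  — reduce

Conflict in state I6:
  Shift-reduce conflict between [T → y .] and [T → . n c]
So the grammar is NOT LR(0).

Answer: No. Shift-reduce conflict between [T → y .] and [T → . n c]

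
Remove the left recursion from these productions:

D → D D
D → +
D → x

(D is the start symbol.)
D → + D'
D → x D'
D' → D D'
D' → ε

D is directly left-recursive. The standard transformation for
  A → A α₁ | ... | A α_m | β₁ | ... | β_n
is
  A  → β₁ A' | ... | β_n A'
  A' → α₁ A' | ... | α_m A' | ε

D → + becomes D → + D'
D → x becomes D → x D'
D → D D becomes D' → D D'
Add D' → ε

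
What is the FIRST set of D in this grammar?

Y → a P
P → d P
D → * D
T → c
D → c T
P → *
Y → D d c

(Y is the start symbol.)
{ '*', 'c' }

To compute FIRST(D), examine every production with D on the left-hand side, reading each right-hand side left to right until a non-nullable symbol is reached.

From D → * D:
  - '*' is a terminal: add '*' and stop
From D → c T:
  - c is a terminal: add 'c' and stop

Collecting: FIRST(D) = { '*', 'c' }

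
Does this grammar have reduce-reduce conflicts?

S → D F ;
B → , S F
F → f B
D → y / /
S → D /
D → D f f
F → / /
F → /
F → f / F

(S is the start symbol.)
Augment with S' → S and build the canonical LR(0) collection (I0 = CLOSURE({[S' → . S]}), then GOTO on every symbol after a dot until no new states appear). It has 20 states:
  I0: { [D → . D f f], [D → . y / /], [S → . D /], [S → . D F ;], [S' → . S] }  — shift
  I1: { [D → D . f f], [F → . / /], [F → . /], [F → . f / F], [F → . f B], [S → D . /], [S → D . F ;] }  — shift
  I2: { [S' → S .] }  — accept
  I3: { [D → y . / /] }  — shift
  I4: { [D → y / . /] }  — shift
  I5: { [D → y / / .] }  — reduce
  I6: { [F → / . /], [F → / .], [S → D / .] }  — shift, 2 reduces
  I7: { [S → D F . ;] }  — shift
  I8: { [B → . , S F], [D → D f . f], [F → f . / F], [F → f . B] }  — shift
  I9: { [B → , . S F], [D → . D f f], [D → . y / /], [S → . D /], [S → . D F ;] }  — shift
  I10: { [F → . / /], [F → . /], [F → . f / F], [F → . f B], [F → f / . F] }  — shift
  I11: { [F → f B .] }  — reduce
  I12: { [D → D f f .] }  — reduce
  I13: { [F → / . /], [F → / .] }  — shift, reduce
  I14: { [F → f / F .] }  — reduce
  I15: { [B → . , S F], [F → f . / F], [F → f . B] }  — shift
  I16: { [F → / / .] }  — reduce
  I17: { [B → , S . F], [F → . / /], [F → . /], [F → . f / F], [F → . f B] }  — shift
  I18: { [B → , S F .] }  — reduce
  I19: { [S → D F ; .] }  — reduce

I6 contains complete items [F → / .], [S → D / .] — reduce-reduce conflict.

Answer: Yes — I6: [F → / .] vs [S → D / .]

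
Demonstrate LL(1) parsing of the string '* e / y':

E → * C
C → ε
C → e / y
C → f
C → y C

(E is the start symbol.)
Stack is shown with the top on the left.

Stack    Input      Action
--------------------------
E $      * e / y $  output E → * C
* C $    * e / y $  match '*'
C $      e / y $    output C → e / y
e / y $  e / y $    match 'e'
/ y $    / y $      match '/'
y $      y $        match 'y'
$        $          accept

The string is accepted.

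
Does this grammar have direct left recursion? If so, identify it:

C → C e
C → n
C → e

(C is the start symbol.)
Yes, C is left-recursive

Direct left recursion occurs when N → N α for some non-terminal N (the right-hand side begins with the left-hand side itself).

C → C e: LEFT RECURSIVE (starts with C)
C → n: starts with n
C → e: starts with e

The grammar has direct left recursion on: C.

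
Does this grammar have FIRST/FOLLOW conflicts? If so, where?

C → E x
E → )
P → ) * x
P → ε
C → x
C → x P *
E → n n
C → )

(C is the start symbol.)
No FIRST/FOLLOW conflicts.

A FIRST/FOLLOW conflict occurs when a non-terminal N has a nullable alternative N → β (β ⇒* ε) and another alternative N → α with FIRST(α) ∩ FOLLOW(N) ≠ ∅: on such a lookahead the parser cannot decide between expanding α and letting N vanish via β.

Nullable non-terminals: P.

P: nullable alternative(s) P → ε; FOLLOW(P) = { '*' }
  P → ) * x: FIRST \ {ε} = { ')' } — disjoint from FOLLOW(P)
  P → ε: FIRST \ {ε} = { } — this is the only nullable alternative, skip

C, E have no nullable alternative, so no FIRST/FOLLOW check is needed there.

No FIRST/FOLLOW conflicts found.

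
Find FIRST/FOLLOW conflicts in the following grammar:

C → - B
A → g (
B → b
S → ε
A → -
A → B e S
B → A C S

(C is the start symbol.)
No FIRST/FOLLOW conflicts.

A FIRST/FOLLOW conflict occurs when a non-terminal N has a nullable alternative N → β (β ⇒* ε) and another alternative N → α with FIRST(α) ∩ FOLLOW(N) ≠ ∅: on such a lookahead the parser cannot decide between expanding α and letting N vanish via β.

Nullable non-terminals: S.
S has a nullable alternative but only one production, so nothing to check.

A, B, C have no nullable alternative, so no FIRST/FOLLOW check is needed there.

No FIRST/FOLLOW conflicts found.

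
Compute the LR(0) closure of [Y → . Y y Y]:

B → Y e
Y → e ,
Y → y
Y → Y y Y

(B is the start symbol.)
{ [Y → . Y y Y], [Y → . e ,], [Y → . y] }

To compute CLOSURE, for each item [A → α.Bβ] where B is a non-terminal, add [B → .γ] for all productions B → γ; repeat for the newly added items until nothing changes.

Start with: [Y → . Y y Y]
  [Y → . Y y Y] has the dot before Y: add [Y → . e ,], [Y → . y]
No further items can be added.

CLOSURE = { [Y → . Y y Y], [Y → . e ,], [Y → . y] }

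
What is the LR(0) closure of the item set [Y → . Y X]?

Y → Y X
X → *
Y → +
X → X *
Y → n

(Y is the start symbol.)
To compute CLOSURE, for each item [A → α.Bβ] where B is a non-terminal, add [B → .γ] for all productions B → γ; repeat for the newly added items until nothing changes.

Start with: [Y → . Y X]
  [Y → . Y X] has the dot before Y: add [Y → . +], [Y → . n]
No further items can be added.

CLOSURE = { [Y → . +], [Y → . Y X], [Y → . n] }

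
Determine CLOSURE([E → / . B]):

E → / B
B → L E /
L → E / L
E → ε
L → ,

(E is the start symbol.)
To compute CLOSURE, for each item [A → α.Bβ] where B is a non-terminal, add [B → .γ] for all productions B → γ; repeat for the newly added items until nothing changes.

Start with: [E → / . B]
  [E → / . B] has the dot before B: add [B → . L E /]
  [B → . L E /] has the dot before L: add [L → . E / L], [L → . ,]
  [L → . E / L] has the dot before E: add [E → . / B], [E → .]
No further items can be added.

CLOSURE = { [B → . L E /], [E → . / B], [E → .], [E → / . B], [L → . ,], [L → . E / L] }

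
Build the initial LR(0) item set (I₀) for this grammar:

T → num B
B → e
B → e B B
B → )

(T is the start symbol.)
First, augment the grammar with T' → T
I₀ = CLOSURE({ [T' → . T] }):
  [T' → . T] has the dot before T: add [T → . num B]
No further items can be added.

I₀ = { [T → . num B], [T' → . T] }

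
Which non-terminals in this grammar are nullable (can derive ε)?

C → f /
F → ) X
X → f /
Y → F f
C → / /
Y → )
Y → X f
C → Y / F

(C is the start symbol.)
None

A non-terminal is nullable if it can derive ε (the empty string): either it has an ε-production, or it has a production whose right-hand side consists entirely of nullable non-terminals.

There are no ε-productions, so no non-terminal can derive ε.
No non-terminals are nullable.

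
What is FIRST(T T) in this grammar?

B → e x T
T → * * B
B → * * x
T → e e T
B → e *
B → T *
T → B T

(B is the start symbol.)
FIRST sets of the non-terminals involved (from the grammar, by fixed-point iteration):
  FIRST(T) = { '*', 'e' }

To compute FIRST(T T), process the symbols left to right:
Symbol T is a non-terminal. Add FIRST(T) \ {ε} = { '*', 'e' }
T is not nullable (ε ∉ FIRST(T)), so stop here.
FIRST(T T) = { '*', 'e' }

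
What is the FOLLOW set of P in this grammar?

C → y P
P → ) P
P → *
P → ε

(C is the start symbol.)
To compute FOLLOW(P), find every occurrence of P on a right-hand side N → α P β: add FIRST(β) \ {ε}, and if β is empty or nullable also add FOLLOW(N). Iterate to a fixed point.

In C → y P: P is at the end, add FOLLOW(C)
In P → ) P: P is at the end; this adds FOLLOW(P) to itself — nothing new

The FOLLOW sets referred to above (computed the same way, to a fixed point):
  FOLLOW(C) = { $ }

Taking the union: FOLLOW(P) = { $ }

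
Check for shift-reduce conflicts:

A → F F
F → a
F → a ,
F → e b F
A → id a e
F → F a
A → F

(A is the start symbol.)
Yes — I2: [A → F .] vs [F → F . a]; I3: [F → a .] vs [F → a . ,]; I9: [F → e b F .] vs [F → F . a]; I12: [A → F F .] vs [F → F . a]; I13: [F → F a .] vs [F → a . ,]

Augment with A' → A and build the canonical LR(0) collection (I0 = CLOSURE({[A' → . A]}), then GOTO on every symbol after a dot until no new states appear). It has 14 states:
  I0: { [A → . F F], [A → . F], [A → . id a e], [A' → . A], [F → . F a], [F → . a ,], [F → . a], [F → . e b F] }  — shift
  I1: { [A' → A .] }  — accept
  I2: { [A → F . F], [A → F .], [F → . F a], [F → . a ,], [F → . a], [F → . e b F], [F → F . a] }  — shift, reduce
  I3: { [F → a . ,], [F → a .] }  — shift, reduce
  I4: { [F → e . b F] }  — shift
  I5: { [A → id . a e] }  — shift
  I6: { [A → id a . e] }  — shift
  I7: { [A → id a e .] }  — reduce
  I8: { [F → . F a], [F → . a ,], [F → . a], [F → . e b F], [F → e b . F] }  — shift
  I9: { [F → F . a], [F → e b F .] }  — shift, reduce
  I10: { [F → F a .] }  — reduce
  I11: { [F → a , .] }  — reduce
  I12: { [A → F F .], [F → F . a] }  — shift, reduce
  I13: { [F → F a .], [F → a . ,], [F → a .] }  — shift, 2 reduces

I2 contains reduce item [A → F .] and shift items [F → F . a], [F → . a], [F → . a ,], [F → . e b F] — shift-reduce conflict.
I3 contains reduce item [F → a .] and shift item [F → a . ,] — shift-reduce conflict.
I9 contains reduce item [F → e b F .] and shift item [F → F . a] — shift-reduce conflict.
I12 contains reduce item [A → F F .] and shift item [F → F . a] — shift-reduce conflict.
I13 contains reduce items [F → F a .], [F → a .] and shift item [F → a . ,] — shift-reduce conflict.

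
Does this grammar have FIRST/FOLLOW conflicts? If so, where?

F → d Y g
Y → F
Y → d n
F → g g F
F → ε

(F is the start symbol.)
Yes. F → g g F with FOLLOW(F) on { 'g' }

A FIRST/FOLLOW conflict occurs when a non-terminal N has a nullable alternative N → β (β ⇒* ε) and another alternative N → α with FIRST(α) ∩ FOLLOW(N) ≠ ∅: on such a lookahead the parser cannot decide between expanding α and letting N vanish via β.

Nullable non-terminals: F, Y.
FIRST sets used below: FIRST(F) = { 'd', 'g', ε }

F: nullable alternative(s) F → ε; FOLLOW(F) = { $, 'g' }
  F → d Y g: FIRST \ {ε} = { 'd' } — disjoint from FOLLOW(F)
  F → g g F: FIRST \ {ε} = { 'g' } — overlaps FOLLOW(F) on { 'g' }: CONFLICT
  F → ε: FIRST \ {ε} = { } — this is the only nullable alternative, skip

Y: nullable alternative(s) Y → F; FOLLOW(Y) = { 'g' }
  Y → F: FIRST \ {ε} = { 'd', 'g' } — this is the only nullable alternative, skip
  Y → d n: FIRST \ {ε} = { 'd' } — disjoint from FOLLOW(Y)

So the grammar has 1 FIRST/FOLLOW conflict (marked CONFLICT above).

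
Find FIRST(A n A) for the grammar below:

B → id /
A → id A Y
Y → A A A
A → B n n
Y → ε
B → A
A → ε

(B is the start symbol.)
FIRST sets of the non-terminals involved (from the grammar, by fixed-point iteration):
  FIRST(A) = { 'id', 'n', ε }

To compute FIRST(A n A), process the symbols left to right:
Symbol A is a non-terminal. Add FIRST(A) \ {ε} = { 'id', 'n' }
A is nullable (ε ∈ FIRST(A)), continue to the next symbol.
Symbol n is a terminal. Add 'n' and stop.
FIRST(A n A) = { 'id', 'n' }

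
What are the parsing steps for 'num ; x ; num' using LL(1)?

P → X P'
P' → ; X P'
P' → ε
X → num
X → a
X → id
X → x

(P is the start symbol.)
Stack is shown with the top on the left.

Stack     Input            Action
---------------------------------
P $       num ; x ; num $  output P → X P'
X P' $    num ; x ; num $  output X → num
num P' $  num ; x ; num $  match 'num'
P' $      ; x ; num $      output P' → ; X P'
; X P' $  ; x ; num $      match ';'
X P' $    x ; num $        output X → x
x P' $    x ; num $        match 'x'
P' $      ; num $          output P' → ; X P'
; X P' $  ; num $          match ';'
X P' $    num $            output X → num
num P' $  num $            match 'num'
P' $      $                output P' → ε
$         $                accept

The string is accepted.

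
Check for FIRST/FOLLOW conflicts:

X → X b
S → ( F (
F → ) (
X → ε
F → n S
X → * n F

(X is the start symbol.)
A FIRST/FOLLOW conflict occurs when a non-terminal N has a nullable alternative N → β (β ⇒* ε) and another alternative N → α with FIRST(α) ∩ FOLLOW(N) ≠ ∅: on such a lookahead the parser cannot decide between expanding α and letting N vanish via β.

Nullable non-terminals: X.
FIRST sets used below: FIRST(X) = { '*', 'b', ε }

X: nullable alternative(s) X → ε; FOLLOW(X) = { $, 'b' }
  X → X b: FIRST \ {ε} = { '*', 'b' } — overlaps FOLLOW(X) on { 'b' }: CONFLICT
  X → ε: FIRST \ {ε} = { } — this is the only nullable alternative, skip
  X → * n F: FIRST \ {ε} = { '*' } — disjoint from FOLLOW(X)

F, S have no nullable alternative, so no FIRST/FOLLOW check is needed there.

So the grammar has 1 FIRST/FOLLOW conflict (marked CONFLICT above).

Answer: Yes. X → X b with FOLLOW(X) on { 'b' }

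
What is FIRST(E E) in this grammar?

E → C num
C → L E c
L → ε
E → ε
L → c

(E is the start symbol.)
FIRST sets of the non-terminals involved (from the grammar, by fixed-point iteration):
  FIRST(E) = { 'c', ε }

To compute FIRST(E E), process the symbols left to right:
Symbol E is a non-terminal. Add FIRST(E) \ {ε} = { 'c' }
E is nullable (ε ∈ FIRST(E)), continue to the next symbol.
Symbol E is a non-terminal. Add FIRST(E) \ {ε} = { 'c' }
E is nullable (ε ∈ FIRST(E)), continue to the next symbol.
All symbols are nullable, so ε is in the result.
FIRST(E E) = { 'c', ε }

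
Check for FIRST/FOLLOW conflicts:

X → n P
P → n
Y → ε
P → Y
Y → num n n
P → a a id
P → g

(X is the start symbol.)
A FIRST/FOLLOW conflict occurs when a non-terminal N has a nullable alternative N → β (β ⇒* ε) and another alternative N → α with FIRST(α) ∩ FOLLOW(N) ≠ ∅: on such a lookahead the parser cannot decide between expanding α and letting N vanish via β.

Nullable non-terminals: P, Y.
FIRST sets used below: FIRST(Y) = { 'num', ε }

P: nullable alternative(s) P → Y; FOLLOW(P) = { $ }
  P → n: FIRST \ {ε} = { 'n' } — disjoint from FOLLOW(P)
  P → Y: FIRST \ {ε} = { 'num' } — this is the only nullable alternative, skip
  P → a a id: FIRST \ {ε} = { 'a' } — disjoint from FOLLOW(P)
  P → g: FIRST \ {ε} = { 'g' } — disjoint from FOLLOW(P)

Y: nullable alternative(s) Y → ε; FOLLOW(Y) = { $ }
  Y → ε: FIRST \ {ε} = { } — this is the only nullable alternative, skip
  Y → num n n: FIRST \ {ε} = { 'num' } — disjoint from FOLLOW(Y)

X has no nullable alternative, so no FIRST/FOLLOW check is needed there.

No FIRST/FOLLOW conflicts found.

Answer: No FIRST/FOLLOW conflicts.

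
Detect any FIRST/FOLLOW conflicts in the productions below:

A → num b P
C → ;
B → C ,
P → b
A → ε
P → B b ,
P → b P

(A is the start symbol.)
A FIRST/FOLLOW conflict occurs when a non-terminal N has a nullable alternative N → β (β ⇒* ε) and another alternative N → α with FIRST(α) ∩ FOLLOW(N) ≠ ∅: on such a lookahead the parser cannot decide between expanding α and letting N vanish via β.

Nullable non-terminals: A.

A: nullable alternative(s) A → ε; FOLLOW(A) = { $ }
  A → num b P: FIRST \ {ε} = { 'num' } — disjoint from FOLLOW(A)
  A → ε: FIRST \ {ε} = { } — this is the only nullable alternative, skip

B, C, P have no nullable alternative, so no FIRST/FOLLOW check is needed there.

No FIRST/FOLLOW conflicts found.

Answer: No FIRST/FOLLOW conflicts.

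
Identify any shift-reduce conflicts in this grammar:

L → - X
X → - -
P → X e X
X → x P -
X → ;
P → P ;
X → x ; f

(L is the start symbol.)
Yes — I7: [X → ; .] vs [X → x ; . f]

Augment with L' → L and build the canonical LR(0) collection (I0 = CLOSURE({[L' → . L]}), then GOTO on every symbol after a dot until no new states appear). It has 16 states:
  I0: { [L → . - X], [L' → . L] }  — shift
  I1: { [L → - . X], [X → . - -], [X → . ;], [X → . x ; f], [X → . x P -] }  — shift
  I2: { [L' → L .] }  — accept
  I3: { [X → - . -] }  — shift
  I4: { [X → ; .] }  — reduce
  I5: { [L → - X .] }  — reduce
  I6: { [P → . P ;], [P → . X e X], [X → . - -], [X → . ;], [X → . x ; f], [X → . x P -], [X → x . ; f], [X → x . P -] }  — shift
  I7: { [X → ; .], [X → x ; . f] }  — shift, reduce
  I8: { [P → P . ;], [X → x P . -] }  — shift
  I9: { [P → X . e X] }  — shift
  I10: { [P → X e . X], [X → . - -], [X → . ;], [X → . x ; f], [X → . x P -] }  — shift
  I11: { [P → X e X .] }  — reduce
  I12: { [X → x P - .] }  — reduce
  I13: { [P → P ; .] }  — reduce
  I14: { [X → x ; f .] }  — reduce
  I15: { [X → - - .] }  — reduce

I7 contains reduce item [X → ; .] and shift item [X → x ; . f] — shift-reduce conflict.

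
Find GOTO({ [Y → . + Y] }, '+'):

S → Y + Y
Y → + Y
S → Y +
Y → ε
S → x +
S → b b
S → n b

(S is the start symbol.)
{ [Y → + . Y], [Y → . + Y], [Y → .] }

GOTO(I, '+') = CLOSURE({ [A → αX.β] : [A → α.Xβ] ∈ I, X = '+' })

Items with dot before '+', with the dot advanced:
  [Y → . + Y] → [Y → + . Y]
Closure of the advanced items:
  [Y → + . Y] has the dot before Y: add [Y → . + Y], [Y → .]

GOTO = { [Y → + . Y], [Y → . + Y], [Y → .] }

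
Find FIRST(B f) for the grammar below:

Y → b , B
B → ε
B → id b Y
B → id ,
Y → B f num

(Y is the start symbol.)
{ 'f', 'id' }

FIRST sets of the non-terminals involved (from the grammar, by fixed-point iteration):
  FIRST(B) = { 'id', ε }

To compute FIRST(B f), process the symbols left to right:
Symbol B is a non-terminal. Add FIRST(B) \ {ε} = { 'id' }
B is nullable (ε ∈ FIRST(B)), continue to the next symbol.
Symbol f is a terminal. Add 'f' and stop.
FIRST(B f) = { 'f', 'id' }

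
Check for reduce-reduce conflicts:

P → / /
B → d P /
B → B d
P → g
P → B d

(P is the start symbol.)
Yes — I8: [B → B d .] vs [P → B d .]

Augment with P' → P and build the canonical LR(0) collection (I0 = CLOSURE({[P' → . P]}), then GOTO on every symbol after a dot until no new states appear). It has 10 states:
  I0: { [B → . B d], [B → . d P /], [P → . / /], [P → . B d], [P → . g], [P' → . P] }  — shift
  I1: { [P → / . /] }  — shift
  I2: { [B → B . d], [P → B . d] }  — shift
  I3: { [P' → P .] }  — accept
  I4: { [B → . B d], [B → . d P /], [B → d . P /], [P → . / /], [P → . B d], [P → . g] }  — shift
  I5: { [P → g .] }  — reduce
  I6: { [B → d P . /] }  — shift
  I7: { [B → d P / .] }  — reduce
  I8: { [B → B d .], [P → B d .] }  — 2 reduces
  I9: { [P → / / .] }  — reduce

I8 contains complete items [B → B d .], [P → B d .] — reduce-reduce conflict.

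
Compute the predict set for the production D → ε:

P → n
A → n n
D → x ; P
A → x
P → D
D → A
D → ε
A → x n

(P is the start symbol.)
PREDICT(D → ε) = (FIRST(RHS) \ {ε}) ∪ (FOLLOW(D) if ε ∈ FIRST(RHS), i.e. RHS ⇒* ε)
The right-hand side is ε (FIRST(ε) = { ε }), so the predict set is FOLLOW(D) = { $ }
PREDICT(D → ε) = { $ }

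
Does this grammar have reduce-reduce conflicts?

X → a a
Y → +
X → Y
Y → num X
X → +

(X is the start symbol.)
Yes — I1: [X → + .] vs [Y → + .]

A reduce-reduce conflict occurs when an LR(0) state has two complete items [A → α .] and [B → β .] — both call for a reduction, and with no lookahead the parser cannot choose between them.

Augment with X' → X and build the canonical LR(0) collection (I0 = CLOSURE({[X' → . X]}), then GOTO on every symbol after a dot until no new states appear). It has 8 states:
  I0: { [X → . +], [X → . Y], [X → . a a], [X' → . X], [Y → . +], [Y → . num X] }  — shift
  I1: { [X → + .], [Y → + .] }  — 2 reduces
  I2: { [X' → X .] }  — accept
  I3: { [X → Y .] }  — reduce
  I4: { [X → a . a] }  — shift
  I5: { [X → . +], [X → . Y], [X → . a a], [Y → . +], [Y → . num X], [Y → num . X] }  — shift
  I6: { [Y → num X .] }  — reduce
  I7: { [X → a a .] }  — reduce

I1 contains complete items [X → + .], [Y → + .] — reduce-reduce conflict.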